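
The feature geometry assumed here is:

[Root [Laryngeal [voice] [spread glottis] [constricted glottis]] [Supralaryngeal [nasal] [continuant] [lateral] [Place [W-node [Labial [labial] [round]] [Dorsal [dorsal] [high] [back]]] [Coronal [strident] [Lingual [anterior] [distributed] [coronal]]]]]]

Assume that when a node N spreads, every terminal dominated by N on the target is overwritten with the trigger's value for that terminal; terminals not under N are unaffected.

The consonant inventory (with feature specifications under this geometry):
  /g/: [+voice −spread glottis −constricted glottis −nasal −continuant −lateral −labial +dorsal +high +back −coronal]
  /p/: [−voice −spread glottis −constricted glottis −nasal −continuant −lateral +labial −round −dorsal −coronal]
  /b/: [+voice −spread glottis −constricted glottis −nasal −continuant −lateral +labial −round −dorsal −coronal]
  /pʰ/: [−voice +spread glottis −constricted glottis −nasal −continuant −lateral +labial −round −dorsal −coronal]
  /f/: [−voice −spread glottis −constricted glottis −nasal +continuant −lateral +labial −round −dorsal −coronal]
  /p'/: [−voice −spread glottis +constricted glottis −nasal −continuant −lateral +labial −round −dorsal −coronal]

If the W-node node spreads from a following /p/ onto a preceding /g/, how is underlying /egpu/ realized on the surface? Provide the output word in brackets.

W-node immediately or transitively dominates [labial], [round], [dorsal], [high], [back].
After delinking /g/'s W-node and linking /p/'s, the affected terminals become [+labial], [−round], [−dorsal]; [voice], [spread glottis], [constricted glottis], … (outside W-node) are retained from /g/.
This feature bundle is that of [b], so /egpu/ surfaces as [ebpu].

[ebpu]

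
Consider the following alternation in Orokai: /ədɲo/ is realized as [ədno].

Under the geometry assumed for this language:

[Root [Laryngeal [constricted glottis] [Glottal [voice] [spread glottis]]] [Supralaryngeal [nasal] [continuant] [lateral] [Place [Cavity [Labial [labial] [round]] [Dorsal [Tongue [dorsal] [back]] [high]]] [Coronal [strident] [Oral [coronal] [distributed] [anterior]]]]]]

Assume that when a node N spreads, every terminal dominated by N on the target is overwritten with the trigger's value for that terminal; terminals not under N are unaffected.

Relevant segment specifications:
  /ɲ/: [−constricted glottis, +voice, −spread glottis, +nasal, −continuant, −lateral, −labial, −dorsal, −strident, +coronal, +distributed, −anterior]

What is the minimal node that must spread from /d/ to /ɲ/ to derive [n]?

Oral

The alternation /ɲ/ → [n] changes [anterior], [distributed] and nothing else.
These terminals are all dominated by Oral, and no proper subconstituent of Oral covers them all; Oral is their lowest common ancestor.
If Oral spreads, every terminal under it takes /d/'s value, producing [n] as observed.
[nasal] stays as in /ɲ/ although /d/ differs there, so no node dominating it spread; among the remaining candidates Oral is the lowest that derives the output.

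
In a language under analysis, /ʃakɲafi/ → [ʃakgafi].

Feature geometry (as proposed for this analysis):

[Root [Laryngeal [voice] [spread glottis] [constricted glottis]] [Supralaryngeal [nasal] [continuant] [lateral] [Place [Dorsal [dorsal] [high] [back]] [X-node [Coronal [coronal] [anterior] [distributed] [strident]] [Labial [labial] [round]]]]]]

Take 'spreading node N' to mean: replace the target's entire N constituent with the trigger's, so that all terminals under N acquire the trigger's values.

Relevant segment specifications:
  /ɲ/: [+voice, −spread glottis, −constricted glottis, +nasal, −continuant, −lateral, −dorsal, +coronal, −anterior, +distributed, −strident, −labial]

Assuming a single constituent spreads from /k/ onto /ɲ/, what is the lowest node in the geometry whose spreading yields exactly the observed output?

The alternation /ɲ/ → [g] changes [nasal], [coronal], [anterior], [distributed], [strident], [dorsal], [high], [back] and nothing else.
Tracing each changed feature up the tree, the paths first meet at Supralaryngeal; any lower node misses at least one of them.
If Supralaryngeal spreads, every terminal under it takes /k/'s value, producing [g] as observed.
Had Root spread, [voice] would have taken /k/'s value; it stays as in /ɲ/, confirming the spreading constituent is exactly Supralaryngeal.

Supralaryngeal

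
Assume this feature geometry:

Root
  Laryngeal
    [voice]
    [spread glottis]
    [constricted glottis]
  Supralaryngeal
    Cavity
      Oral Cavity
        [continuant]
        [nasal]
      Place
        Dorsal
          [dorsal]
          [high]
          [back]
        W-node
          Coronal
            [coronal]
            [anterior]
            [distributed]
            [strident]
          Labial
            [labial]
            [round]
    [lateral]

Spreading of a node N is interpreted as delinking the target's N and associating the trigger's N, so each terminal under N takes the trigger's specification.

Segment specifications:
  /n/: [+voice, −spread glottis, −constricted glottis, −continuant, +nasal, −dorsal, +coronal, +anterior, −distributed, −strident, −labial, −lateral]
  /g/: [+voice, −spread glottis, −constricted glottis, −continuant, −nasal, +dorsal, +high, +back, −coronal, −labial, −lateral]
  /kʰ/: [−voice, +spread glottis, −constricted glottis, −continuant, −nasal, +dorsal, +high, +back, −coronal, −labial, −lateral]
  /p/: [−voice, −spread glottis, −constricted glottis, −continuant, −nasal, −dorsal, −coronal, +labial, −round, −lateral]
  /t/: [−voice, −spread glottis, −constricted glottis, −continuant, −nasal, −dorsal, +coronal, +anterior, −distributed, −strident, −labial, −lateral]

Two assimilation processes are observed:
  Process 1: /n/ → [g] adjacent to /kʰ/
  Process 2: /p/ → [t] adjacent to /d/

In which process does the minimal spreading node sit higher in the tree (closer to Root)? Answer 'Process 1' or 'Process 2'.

Process 1 alters [nasal], [coronal], [anterior], [distributed], [strident], [dorsal], [high], [back]; the lowest common ancestor is Cavity (depth 2 from Root).
In Process 2, [labial], [round], [coronal], [anterior], [distributed], [strident] change, so the minimal spreading node is W-node at depth 4.
Depth 2 < depth 4; Process 1 involves the structurally higher constituent Cavity.

Process 1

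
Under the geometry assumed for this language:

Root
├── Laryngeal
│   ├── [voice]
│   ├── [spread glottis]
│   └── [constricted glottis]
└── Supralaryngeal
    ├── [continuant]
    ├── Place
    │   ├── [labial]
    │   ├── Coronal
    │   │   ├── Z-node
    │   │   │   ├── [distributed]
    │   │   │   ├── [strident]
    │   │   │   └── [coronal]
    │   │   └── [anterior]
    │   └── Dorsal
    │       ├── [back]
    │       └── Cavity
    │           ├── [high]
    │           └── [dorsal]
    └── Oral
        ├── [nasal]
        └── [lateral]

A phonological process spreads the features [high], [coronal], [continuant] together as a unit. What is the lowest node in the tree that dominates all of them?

Supralaryngeal

[high] is immediately dominated by Cavity.
[coronal] is immediately dominated by Z-node.
[continuant] is immediately dominated by Supralaryngeal.
The listed terminals split across distinct daughters of Supralaryngeal, so Supralaryngeal itself is the smallest node containing them all.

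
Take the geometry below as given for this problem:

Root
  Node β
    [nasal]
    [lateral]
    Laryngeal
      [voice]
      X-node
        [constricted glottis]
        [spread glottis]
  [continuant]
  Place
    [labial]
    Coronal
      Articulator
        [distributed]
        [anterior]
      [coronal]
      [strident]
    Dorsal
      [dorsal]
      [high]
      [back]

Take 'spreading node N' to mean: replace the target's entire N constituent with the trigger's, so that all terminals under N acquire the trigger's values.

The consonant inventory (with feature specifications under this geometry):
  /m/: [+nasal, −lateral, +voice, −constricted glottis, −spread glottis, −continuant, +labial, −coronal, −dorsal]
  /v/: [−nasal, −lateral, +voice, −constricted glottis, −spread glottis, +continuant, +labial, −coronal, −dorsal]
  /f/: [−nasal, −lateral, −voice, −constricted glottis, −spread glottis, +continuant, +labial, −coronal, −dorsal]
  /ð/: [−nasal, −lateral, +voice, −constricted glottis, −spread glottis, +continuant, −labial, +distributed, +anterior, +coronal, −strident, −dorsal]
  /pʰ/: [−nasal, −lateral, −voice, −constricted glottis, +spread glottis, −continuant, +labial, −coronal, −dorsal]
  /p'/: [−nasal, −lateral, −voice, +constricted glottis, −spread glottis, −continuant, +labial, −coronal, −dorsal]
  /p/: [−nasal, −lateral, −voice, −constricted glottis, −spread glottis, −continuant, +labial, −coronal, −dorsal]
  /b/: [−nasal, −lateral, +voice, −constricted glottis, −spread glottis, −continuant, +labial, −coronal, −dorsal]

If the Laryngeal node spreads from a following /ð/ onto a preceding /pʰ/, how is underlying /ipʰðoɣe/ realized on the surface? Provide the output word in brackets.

The Laryngeal node dominates the terminals [voice], [constricted glottis], [spread glottis].
Spreading Laryngeal from /ð/ onto /pʰ/ replaces those values with /ð/'s: [+voice], [−constricted glottis], [−spread glottis]. Features outside Laryngeal ([nasal], [lateral], [continuant], …) stay as in /pʰ/.
Among the inventory, only /b/ has exactly this specification, giving the surface form [ibðoɣe].

[ibðoɣe]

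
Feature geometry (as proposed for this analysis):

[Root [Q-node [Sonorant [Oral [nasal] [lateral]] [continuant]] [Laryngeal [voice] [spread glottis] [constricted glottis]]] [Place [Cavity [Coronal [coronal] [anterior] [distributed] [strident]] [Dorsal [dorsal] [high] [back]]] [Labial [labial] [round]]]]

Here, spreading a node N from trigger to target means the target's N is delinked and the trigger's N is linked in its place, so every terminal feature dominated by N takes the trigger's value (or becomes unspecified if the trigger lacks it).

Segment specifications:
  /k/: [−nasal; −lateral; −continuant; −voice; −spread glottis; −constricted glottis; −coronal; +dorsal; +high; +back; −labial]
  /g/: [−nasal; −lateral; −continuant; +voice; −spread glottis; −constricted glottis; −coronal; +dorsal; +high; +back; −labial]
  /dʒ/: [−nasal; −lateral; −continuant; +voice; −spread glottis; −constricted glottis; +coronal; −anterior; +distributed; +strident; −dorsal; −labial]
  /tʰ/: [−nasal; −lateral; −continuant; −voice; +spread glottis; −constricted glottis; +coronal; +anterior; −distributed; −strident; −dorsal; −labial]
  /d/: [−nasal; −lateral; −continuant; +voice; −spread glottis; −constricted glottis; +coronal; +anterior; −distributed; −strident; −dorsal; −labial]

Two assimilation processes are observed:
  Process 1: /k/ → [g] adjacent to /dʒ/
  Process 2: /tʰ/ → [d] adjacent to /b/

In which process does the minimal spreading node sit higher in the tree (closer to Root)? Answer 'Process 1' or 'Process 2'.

Process 1: the feature that changes is [voice]; the minimal node is [voice] (depth 3).
In Process 2, [voice], [spread glottis] change, so the minimal spreading node is Laryngeal at depth 2.
Laryngeal is closer to Root than [voice], so Process 2 spreads the higher node.

Process 2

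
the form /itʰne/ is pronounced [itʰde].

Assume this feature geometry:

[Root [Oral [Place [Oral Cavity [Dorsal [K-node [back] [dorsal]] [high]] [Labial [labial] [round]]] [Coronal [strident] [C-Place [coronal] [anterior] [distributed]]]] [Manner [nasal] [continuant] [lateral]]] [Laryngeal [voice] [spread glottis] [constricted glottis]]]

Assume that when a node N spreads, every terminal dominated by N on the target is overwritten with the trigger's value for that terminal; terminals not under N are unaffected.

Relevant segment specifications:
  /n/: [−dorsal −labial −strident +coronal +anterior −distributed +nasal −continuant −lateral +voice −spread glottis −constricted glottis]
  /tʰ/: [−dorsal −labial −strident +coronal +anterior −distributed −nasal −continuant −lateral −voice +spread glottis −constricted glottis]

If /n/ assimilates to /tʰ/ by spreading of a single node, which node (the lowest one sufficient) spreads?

Comparing /n/ with its surface form [d], the only feature that changes is [nasal].
Since just one terminal is affected and it takes /tʰ/'s value, spreading the terminal [nasal] alone is sufficient and minimal.
[voice], [spread glottis] stay as in /n/ although /tʰ/ differs there, so no node dominating them spread; among the remaining candidates [nasal] is the lowest that derives the output.

[nasal]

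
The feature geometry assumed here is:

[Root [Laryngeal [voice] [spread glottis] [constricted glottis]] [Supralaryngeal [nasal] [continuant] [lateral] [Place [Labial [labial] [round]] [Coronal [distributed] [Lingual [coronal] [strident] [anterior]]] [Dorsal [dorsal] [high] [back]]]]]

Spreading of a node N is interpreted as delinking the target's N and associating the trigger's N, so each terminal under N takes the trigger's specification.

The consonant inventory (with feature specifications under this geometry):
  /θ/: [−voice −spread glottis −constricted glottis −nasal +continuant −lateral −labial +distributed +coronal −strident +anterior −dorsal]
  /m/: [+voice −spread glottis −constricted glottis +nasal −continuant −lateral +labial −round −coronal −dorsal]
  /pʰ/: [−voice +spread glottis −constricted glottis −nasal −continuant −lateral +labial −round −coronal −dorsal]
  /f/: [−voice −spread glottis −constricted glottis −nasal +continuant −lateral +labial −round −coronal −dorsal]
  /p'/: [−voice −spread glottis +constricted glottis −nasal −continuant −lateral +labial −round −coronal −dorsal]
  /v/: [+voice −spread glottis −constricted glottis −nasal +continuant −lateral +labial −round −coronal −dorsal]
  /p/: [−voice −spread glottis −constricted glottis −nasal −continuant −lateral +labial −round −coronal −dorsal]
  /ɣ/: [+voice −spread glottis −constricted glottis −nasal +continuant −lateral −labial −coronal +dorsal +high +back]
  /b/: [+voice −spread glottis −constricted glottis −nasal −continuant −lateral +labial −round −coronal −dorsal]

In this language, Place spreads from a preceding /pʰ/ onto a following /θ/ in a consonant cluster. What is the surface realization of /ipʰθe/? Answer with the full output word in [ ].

Place immediately or transitively dominates [labial], [round], [distributed], [coronal], [strident], [anterior], [dorsal], [high], [back].
After delinking /θ/'s Place and linking /pʰ/'s, the affected terminals become [+labial], [−round], [−coronal], [−dorsal]; [voice], [spread glottis], [constricted glottis], … (outside Place) are retained from /θ/.
This feature bundle is that of [f], so /ipʰθe/ surfaces as [ipʰfe].

[ipʰfe]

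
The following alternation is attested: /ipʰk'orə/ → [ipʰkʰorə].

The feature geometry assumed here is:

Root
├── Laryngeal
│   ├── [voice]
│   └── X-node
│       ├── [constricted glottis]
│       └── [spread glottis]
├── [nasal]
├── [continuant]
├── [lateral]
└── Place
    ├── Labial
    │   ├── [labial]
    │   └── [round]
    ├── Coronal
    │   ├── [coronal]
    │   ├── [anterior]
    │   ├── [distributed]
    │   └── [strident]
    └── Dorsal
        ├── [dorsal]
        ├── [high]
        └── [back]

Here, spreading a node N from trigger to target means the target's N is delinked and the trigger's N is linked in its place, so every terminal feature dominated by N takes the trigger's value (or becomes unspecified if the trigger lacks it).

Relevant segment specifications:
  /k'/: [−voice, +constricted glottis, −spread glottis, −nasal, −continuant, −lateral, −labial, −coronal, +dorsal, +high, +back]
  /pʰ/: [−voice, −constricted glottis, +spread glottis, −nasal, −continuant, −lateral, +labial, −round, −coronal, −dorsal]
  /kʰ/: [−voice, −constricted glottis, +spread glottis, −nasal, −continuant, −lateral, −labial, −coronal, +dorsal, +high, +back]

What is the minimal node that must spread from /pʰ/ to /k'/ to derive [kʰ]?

Comparing /k'/ with its surface form [kʰ], the features that change are [spread glottis], [constricted glottis].
The smallest constituent containing every changed terminal is X-node — each of its daughters lacks at least one of the affected features.
Spreading X-node from /pʰ/ overwrites each of those terminals with /pʰ/'s values, yielding exactly [kʰ].
[dorsal], [labial] stay as in /k'/ although /pʰ/ differs there, so no node dominating them spread; among the remaining candidates X-node is the lowest that derives the output.

X-node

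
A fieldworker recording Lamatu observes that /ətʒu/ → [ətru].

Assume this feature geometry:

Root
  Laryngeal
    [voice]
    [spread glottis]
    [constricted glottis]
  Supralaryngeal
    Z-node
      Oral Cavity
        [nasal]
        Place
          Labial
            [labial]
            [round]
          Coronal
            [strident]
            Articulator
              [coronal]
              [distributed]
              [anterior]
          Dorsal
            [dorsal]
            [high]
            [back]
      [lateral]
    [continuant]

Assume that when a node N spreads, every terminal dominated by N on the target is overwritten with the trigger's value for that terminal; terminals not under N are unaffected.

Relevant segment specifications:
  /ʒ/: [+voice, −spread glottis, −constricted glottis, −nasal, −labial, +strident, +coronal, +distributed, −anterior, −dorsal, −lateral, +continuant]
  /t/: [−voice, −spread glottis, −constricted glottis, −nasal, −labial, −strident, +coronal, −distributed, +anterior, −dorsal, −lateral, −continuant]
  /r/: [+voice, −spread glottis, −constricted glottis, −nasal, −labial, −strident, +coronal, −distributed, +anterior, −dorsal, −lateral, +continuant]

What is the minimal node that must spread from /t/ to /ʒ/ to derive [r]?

/ʒ/ and [r] differ in [anterior], [distributed], [strident]; every other specified feature is identical.
Tracing each changed feature up the tree, the paths first meet at Coronal; any lower node misses at least one of them.
Delinking /ʒ/'s Coronal and associating /t/'s Coronal gives precisely the feature bundle of [r].
Features on which the two segments disagree outside Coronal, such as [voice], [continuant], are unchanged — nothing dominating them spread, and Coronal is the minimal sufficient constituent.

Coronal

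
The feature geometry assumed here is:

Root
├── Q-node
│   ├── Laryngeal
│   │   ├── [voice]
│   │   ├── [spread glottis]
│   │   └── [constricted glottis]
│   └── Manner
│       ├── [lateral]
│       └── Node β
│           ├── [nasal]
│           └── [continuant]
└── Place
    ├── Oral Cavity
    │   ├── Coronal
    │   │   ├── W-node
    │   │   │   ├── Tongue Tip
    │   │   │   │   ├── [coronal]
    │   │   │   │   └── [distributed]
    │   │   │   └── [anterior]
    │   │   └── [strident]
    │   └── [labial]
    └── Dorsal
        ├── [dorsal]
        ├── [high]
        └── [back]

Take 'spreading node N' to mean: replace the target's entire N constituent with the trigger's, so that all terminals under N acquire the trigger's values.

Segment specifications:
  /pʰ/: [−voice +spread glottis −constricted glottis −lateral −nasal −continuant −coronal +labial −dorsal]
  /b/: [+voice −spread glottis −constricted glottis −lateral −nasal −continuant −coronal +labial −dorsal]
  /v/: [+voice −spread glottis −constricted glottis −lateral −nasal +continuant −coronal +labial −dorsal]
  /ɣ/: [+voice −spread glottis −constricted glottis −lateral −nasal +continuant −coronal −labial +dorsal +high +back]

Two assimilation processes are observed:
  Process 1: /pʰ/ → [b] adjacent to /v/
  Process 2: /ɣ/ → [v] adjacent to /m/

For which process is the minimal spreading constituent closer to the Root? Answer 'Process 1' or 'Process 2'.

Process 2

Process 1 alters [voice], [spread glottis]; the lowest common ancestor is Laryngeal (depth 2 from Root).
Process 2: the features that change are [labial], [dorsal], [high], [back]; the minimal node is Place (depth 1).
Place (depth 1) sits above Laryngeal (depth 2), making Process 2 the one with the higher spreading node.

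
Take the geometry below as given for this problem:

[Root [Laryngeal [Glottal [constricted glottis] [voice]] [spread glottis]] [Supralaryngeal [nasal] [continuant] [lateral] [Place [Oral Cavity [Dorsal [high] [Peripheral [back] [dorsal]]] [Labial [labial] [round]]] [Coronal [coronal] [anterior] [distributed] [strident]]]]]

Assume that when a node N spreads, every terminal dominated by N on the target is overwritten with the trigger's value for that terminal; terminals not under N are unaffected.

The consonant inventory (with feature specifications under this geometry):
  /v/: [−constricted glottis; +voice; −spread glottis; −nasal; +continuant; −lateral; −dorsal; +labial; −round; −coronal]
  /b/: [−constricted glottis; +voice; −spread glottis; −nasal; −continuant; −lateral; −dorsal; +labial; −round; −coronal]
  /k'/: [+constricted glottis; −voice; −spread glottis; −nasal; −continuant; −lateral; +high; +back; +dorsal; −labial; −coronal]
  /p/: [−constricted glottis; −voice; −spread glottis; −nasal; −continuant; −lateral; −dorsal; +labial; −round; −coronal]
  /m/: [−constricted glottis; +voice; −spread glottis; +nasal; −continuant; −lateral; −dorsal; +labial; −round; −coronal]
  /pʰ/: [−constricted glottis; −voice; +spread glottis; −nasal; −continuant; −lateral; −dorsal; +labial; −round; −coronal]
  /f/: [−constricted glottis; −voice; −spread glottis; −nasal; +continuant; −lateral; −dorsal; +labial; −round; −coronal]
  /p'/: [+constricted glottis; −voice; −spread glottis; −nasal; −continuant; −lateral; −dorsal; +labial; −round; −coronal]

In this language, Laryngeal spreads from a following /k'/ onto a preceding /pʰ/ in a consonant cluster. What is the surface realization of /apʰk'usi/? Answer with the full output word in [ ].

Laryngeal immediately or transitively dominates [constricted glottis], [voice], [spread glottis].
After delinking /pʰ/'s Laryngeal and linking /k'/'s, the affected terminals become [+constricted glottis], [−voice], [−spread glottis]; [nasal], [continuant], [lateral], … (outside Laryngeal) are retained from /pʰ/.
This feature bundle is that of [p'], so /apʰk'usi/ surfaces as [ap'k'usi].

[ap'k'usi]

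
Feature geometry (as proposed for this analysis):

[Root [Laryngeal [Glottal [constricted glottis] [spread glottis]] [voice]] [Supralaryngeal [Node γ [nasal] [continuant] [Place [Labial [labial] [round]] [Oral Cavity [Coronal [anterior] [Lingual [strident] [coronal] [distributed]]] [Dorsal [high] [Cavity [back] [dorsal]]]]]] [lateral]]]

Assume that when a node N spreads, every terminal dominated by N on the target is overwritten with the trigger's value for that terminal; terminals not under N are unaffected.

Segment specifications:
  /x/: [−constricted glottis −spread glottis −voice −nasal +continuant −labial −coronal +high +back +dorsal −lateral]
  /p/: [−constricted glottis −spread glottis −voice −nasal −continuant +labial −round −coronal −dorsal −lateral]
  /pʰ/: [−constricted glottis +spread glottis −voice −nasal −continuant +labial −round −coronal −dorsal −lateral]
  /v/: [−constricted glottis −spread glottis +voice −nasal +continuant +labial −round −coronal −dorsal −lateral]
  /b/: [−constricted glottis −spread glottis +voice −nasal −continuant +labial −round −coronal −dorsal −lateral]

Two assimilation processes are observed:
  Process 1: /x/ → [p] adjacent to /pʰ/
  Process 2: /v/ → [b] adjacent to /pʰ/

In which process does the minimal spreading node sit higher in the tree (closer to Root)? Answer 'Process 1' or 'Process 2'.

Process 1 alters [continuant], [labial], [round], [dorsal], [high], [back]; the lowest common ancestor is Node γ (depth 2 from Root).
Process 2 alters [continuant]; the lowest dominating node is [continuant] (depth 3 from Root).
Node γ is closer to Root than [continuant], so Process 1 spreads the higher node.

Process 1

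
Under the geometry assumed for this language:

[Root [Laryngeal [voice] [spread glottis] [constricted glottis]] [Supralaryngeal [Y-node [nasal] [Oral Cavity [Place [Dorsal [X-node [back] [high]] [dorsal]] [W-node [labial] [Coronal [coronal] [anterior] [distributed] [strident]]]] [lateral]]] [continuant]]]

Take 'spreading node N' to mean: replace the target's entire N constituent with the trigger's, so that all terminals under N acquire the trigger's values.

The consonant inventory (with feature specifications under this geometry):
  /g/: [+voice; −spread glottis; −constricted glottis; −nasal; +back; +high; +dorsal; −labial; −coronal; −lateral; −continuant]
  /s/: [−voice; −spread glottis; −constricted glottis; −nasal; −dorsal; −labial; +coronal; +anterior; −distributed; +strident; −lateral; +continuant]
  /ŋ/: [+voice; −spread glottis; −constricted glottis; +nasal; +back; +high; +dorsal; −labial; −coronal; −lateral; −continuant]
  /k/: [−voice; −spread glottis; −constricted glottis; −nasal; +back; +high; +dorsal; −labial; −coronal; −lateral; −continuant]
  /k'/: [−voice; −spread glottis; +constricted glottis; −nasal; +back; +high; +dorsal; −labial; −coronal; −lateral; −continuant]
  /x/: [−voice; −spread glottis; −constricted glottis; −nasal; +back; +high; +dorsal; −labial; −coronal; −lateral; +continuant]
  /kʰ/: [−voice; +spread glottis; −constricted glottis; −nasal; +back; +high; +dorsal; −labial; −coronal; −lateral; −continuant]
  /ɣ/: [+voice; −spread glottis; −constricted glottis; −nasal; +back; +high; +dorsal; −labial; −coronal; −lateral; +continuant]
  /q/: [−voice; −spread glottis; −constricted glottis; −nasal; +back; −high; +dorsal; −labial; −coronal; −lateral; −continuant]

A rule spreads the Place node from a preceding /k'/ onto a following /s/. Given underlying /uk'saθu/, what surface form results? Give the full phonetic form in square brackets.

Place immediately or transitively dominates [back], [high], [dorsal], [labial], [coronal], [anterior], [distributed], [strident].
After delinking /s/'s Place and linking /k'/'s, the affected terminals become [+back], [+high], [+dorsal], [−labial], [−coronal]; [voice], [spread glottis], [constricted glottis], … (outside Place) are retained from /s/.
Among the inventory, only /x/ has exactly this specification, giving the surface form [uk'xaθu].

[uk'xaθu]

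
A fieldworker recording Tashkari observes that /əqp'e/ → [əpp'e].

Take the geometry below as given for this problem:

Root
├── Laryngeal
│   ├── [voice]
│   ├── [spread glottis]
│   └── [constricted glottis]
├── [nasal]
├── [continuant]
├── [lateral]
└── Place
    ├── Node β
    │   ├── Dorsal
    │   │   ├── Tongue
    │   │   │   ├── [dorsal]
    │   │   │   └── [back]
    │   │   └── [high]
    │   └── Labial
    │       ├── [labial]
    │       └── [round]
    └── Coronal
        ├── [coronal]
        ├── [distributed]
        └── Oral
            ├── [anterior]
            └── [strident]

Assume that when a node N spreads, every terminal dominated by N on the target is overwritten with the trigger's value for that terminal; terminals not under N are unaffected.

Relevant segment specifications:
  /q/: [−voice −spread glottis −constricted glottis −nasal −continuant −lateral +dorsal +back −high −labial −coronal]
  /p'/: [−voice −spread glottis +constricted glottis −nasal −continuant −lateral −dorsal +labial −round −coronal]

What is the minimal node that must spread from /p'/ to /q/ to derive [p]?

Node β

Comparing /q/ with its surface form [p], the features that change are [labial], [round], [dorsal], [high], [back].
In this geometry the lowest node dominating all of them is Node β: every daughter of Node β dominates only a proper subset, so no lower node suffices.
If Node β spreads, every terminal under it takes /p'/'s value, producing [p] as observed.
[constricted glottis], a feature on which the two segments disagree outside Node β, is unchanged — nothing dominating it spread, and Node β is the minimal sufficient constituent.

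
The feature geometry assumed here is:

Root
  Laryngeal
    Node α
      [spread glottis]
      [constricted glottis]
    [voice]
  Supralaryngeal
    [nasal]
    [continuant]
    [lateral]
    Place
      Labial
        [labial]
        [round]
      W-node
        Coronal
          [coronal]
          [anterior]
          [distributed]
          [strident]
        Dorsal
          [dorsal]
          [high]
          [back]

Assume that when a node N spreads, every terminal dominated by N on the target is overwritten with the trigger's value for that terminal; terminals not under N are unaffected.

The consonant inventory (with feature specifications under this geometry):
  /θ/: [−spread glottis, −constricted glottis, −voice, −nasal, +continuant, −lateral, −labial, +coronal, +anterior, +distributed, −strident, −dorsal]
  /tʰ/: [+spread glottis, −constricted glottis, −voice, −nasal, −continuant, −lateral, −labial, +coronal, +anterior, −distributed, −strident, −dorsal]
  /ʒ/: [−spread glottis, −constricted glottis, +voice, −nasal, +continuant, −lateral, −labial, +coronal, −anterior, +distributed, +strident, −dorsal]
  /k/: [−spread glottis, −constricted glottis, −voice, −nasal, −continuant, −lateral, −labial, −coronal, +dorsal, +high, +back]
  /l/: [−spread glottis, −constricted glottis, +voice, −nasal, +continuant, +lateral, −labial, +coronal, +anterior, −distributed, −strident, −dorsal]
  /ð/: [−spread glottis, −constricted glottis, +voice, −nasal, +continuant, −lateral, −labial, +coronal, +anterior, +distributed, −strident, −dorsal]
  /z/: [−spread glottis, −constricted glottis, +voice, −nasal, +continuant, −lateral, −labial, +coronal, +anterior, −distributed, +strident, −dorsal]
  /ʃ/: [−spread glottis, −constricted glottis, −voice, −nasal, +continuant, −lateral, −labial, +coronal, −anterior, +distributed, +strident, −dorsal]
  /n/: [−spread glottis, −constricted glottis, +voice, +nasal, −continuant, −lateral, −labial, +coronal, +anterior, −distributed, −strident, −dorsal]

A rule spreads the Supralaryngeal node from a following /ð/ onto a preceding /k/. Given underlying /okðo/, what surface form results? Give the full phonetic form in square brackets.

[oθðo]

The Supralaryngeal node dominates the terminals [nasal], [continuant], [lateral], [labial], [round], [coronal], [anterior], [distributed], [strident], [dorsal], [high], [back].
After delinking /k/'s Supralaryngeal and linking /ð/'s, the affected terminals become [−nasal], [+continuant], [−lateral], [−labial], [+coronal], [+anterior], [+distributed], [−strident], [−dorsal]; [spread glottis], [constricted glottis], [voice] (outside Supralaryngeal) are retained from /k/.
Among the inventory, only /θ/ has exactly this specification, giving the surface form [oθðo].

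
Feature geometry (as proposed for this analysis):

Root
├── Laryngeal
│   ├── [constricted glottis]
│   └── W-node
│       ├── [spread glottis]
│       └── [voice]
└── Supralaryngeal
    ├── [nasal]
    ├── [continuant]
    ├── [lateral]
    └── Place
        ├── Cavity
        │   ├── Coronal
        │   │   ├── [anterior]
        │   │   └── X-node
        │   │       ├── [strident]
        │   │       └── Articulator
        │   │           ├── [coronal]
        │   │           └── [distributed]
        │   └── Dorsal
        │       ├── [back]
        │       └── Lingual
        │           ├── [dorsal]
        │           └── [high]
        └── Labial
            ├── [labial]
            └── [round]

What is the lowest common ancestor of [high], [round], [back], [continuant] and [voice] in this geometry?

Root

[high] lies under Lingual (below Supralaryngeal).
[round] lies under Labial (below Supralaryngeal).
[back]: Root > Supralaryngeal > Place > Cavity > Dorsal > [back].
[continuant] lies under Supralaryngeal (below Supralaryngeal).
[voice] lies under W-node (below Laryngeal).
These paths first converge at Root; no daughter of Root dominates all 5 features, so Root is the minimal constituent.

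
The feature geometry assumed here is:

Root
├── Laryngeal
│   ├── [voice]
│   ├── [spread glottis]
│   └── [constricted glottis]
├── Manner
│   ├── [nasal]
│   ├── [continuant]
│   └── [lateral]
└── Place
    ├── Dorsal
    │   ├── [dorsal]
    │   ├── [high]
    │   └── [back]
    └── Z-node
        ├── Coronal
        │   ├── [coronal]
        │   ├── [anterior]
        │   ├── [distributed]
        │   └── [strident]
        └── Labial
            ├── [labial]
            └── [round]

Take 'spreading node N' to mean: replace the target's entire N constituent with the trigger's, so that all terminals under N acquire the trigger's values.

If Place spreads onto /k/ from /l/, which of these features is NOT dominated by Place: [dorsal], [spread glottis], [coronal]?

[spread glottis]

Place dominates exactly [dorsal], [high], [back], [coronal], [anterior], [distributed], [strident], [labial], [round].
[coronal], [dorsal] all lie under Place, so they are overwritten when Place spreads.
But [spread glottis] is a dependent of Laryngeal, outside Place; it is therefore untouched by the spreading.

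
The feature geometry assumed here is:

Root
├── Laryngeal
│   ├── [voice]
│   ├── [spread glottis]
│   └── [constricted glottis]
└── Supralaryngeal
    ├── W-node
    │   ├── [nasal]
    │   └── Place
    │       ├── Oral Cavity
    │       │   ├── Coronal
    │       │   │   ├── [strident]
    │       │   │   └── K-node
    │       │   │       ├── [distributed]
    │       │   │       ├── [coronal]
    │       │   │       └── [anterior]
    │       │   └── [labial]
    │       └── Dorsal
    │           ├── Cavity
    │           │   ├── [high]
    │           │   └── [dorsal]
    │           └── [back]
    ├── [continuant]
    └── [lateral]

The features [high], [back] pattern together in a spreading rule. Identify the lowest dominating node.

Dorsal

[high]: Root → Supralaryngeal → W-node → Place → Dorsal → Cavity → [high].
[back]: Root → Supralaryngeal → W-node → Place → Dorsal → [back].
The lowest node appearing on every path is Dorsal; each proper daughter of Dorsal fails to dominate at least one of the listed features.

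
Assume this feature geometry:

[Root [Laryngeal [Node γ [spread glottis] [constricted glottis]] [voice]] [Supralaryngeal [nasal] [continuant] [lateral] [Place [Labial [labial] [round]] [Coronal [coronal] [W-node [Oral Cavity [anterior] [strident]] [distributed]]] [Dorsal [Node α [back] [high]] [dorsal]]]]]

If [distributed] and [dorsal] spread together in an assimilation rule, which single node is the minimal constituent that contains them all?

Place

[distributed]: Root → Supralaryngeal → Place → Coronal → W-node → [distributed].
[dorsal]: Root → Supralaryngeal → Place → Dorsal → [dorsal].
The lowest node appearing on every path is Place; each proper daughter of Place fails to dominate at least one of the listed features.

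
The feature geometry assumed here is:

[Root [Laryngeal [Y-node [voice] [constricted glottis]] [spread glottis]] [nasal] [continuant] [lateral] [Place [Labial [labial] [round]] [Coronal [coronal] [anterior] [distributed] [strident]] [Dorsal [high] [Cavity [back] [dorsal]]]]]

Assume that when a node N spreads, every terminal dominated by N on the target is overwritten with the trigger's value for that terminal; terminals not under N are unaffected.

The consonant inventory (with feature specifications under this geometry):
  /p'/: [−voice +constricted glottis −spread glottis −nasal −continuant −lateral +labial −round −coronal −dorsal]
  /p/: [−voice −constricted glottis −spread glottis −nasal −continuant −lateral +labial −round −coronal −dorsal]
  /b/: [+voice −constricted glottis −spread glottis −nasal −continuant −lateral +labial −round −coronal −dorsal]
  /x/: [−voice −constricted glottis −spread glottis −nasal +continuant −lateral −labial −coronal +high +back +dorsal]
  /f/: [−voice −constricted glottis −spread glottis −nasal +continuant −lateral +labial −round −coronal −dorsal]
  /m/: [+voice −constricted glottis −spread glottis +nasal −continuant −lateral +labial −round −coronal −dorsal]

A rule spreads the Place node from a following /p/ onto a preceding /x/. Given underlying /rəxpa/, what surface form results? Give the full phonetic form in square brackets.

Place immediately or transitively dominates [labial], [round], [coronal], [anterior], [distributed], [strident], [high], [back], [dorsal].
The target acquires /p/'s values for everything under Place — [+labial], [−round], [−coronal], [−dorsal] — while keeping its own [voice], [constricted glottis], [spread glottis], ….
The resulting bundle matches /f/ in the inventory; substituting it for /x/ gives [rəfpa].

[rəfpa]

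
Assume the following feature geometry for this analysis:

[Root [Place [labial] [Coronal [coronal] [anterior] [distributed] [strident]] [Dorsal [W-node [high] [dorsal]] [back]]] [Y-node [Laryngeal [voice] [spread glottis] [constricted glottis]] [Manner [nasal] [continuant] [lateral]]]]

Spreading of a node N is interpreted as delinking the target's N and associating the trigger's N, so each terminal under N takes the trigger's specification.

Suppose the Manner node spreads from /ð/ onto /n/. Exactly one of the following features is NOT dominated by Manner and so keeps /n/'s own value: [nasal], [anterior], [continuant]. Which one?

The terminals dominated by Manner are [nasal], [continuant], [lateral].
[nasal], [continuant] all lie under Manner, so they are overwritten when Manner spreads.
[anterior] attaches under Coronal, not under Manner, so /n/ retains its own value for [anterior].

[anterior]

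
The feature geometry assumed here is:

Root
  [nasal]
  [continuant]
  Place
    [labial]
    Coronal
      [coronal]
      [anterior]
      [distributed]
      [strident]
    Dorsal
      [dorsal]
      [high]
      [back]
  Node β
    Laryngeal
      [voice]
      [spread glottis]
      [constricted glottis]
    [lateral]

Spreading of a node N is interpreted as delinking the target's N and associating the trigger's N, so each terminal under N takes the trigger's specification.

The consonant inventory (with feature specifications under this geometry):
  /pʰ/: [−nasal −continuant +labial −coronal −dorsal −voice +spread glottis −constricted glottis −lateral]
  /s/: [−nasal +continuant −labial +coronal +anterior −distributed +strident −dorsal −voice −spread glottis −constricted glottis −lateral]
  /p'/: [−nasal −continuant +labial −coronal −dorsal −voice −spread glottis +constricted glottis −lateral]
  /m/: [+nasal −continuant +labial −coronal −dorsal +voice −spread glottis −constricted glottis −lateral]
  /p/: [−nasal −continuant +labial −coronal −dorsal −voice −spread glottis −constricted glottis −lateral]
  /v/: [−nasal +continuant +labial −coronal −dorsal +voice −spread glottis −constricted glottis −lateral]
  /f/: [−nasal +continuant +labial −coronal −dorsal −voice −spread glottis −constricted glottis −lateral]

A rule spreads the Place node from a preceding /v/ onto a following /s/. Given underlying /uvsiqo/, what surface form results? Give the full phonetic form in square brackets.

[uvfiqo]

Place immediately or transitively dominates [labial], [coronal], [anterior], [distributed], [strident], [dorsal], [high], [back].
After delinking /s/'s Place and linking /v/'s, the affected terminals become [+labial], [−coronal], [−dorsal]; [nasal], [continuant], [voice], … (outside Place) are retained from /s/.
This feature bundle is that of [f], so /uvsiqo/ surfaces as [uvfiqo].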